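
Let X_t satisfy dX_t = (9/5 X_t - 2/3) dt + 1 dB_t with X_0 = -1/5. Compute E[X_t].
E[X_t] = 10/27 - 77*exp(9*t/5)/135

Taking expectations and using E[dB_t] = 0, the mean m(t) = E[X_t] satisfies the ODE m'(t) = a m(t) + b with m(0) = x_0. With a = 9/5, b = -2/3, x_0 = -1/5, the solution is
  m(t) = x_0 * exp(a t) + (b/a) * (exp(a t) - 1)
       = (-1/5) * exp((9/5) t) + ((-2/3)/(9/5)) * (exp((9/5) t) - 1)
       = 10/27 - 77*exp(9*t/5)/135.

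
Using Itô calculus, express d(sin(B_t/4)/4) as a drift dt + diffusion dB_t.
d(sin(B_t/4)/4) = (-sin(B_t/4)/128) dt + (cos(B_t/4)/16) dB_t

Itô's formula for f(B_t) gives d f(B_t) = f'(B_t) dB_t + (1/2) f''(B_t) dt. Compute derivatives of f(x) = sin(x/4)/4:
  f'(x)  = cos(x/4)/16
  f''(x) = -sin(x/4)/64
Substitute x = B_t and multiply the f'' term by 1/2:
  drift     = (1/2) * (-sin(x/4)/64) evaluated at B_t = -sin(B_t/4)/128
  diffusion = (cos(x/4)/16) evaluated at B_t = cos(B_t/4)/16
Therefore d(sin(B_t/4)/4) = (-sin(B_t/4)/128) dt + (cos(B_t/4)/16) dB_t.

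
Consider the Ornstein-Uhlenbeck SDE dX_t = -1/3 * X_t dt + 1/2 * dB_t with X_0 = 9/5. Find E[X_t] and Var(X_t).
E[X_t] = 9*exp(-t/3)/5; Var(X_t) = 3/8 - 3*exp(-2*t/3)/8

The OU SDE dX = -theta X dt + sigma dB admits the integrating factor exp(theta t): d(exp(theta t) X_t) = sigma exp(theta t) dB_t. Integrating from 0 to t:
  X_t = x_0 * exp(-theta t) + sigma * int_0^t exp(-theta (t-s)) dB_s.
The Itô integral has mean 0 and (by the Itô isometry) variance sigma^2 * int_0^t exp(-2 theta (t - s)) ds = sigma^2 * (1 - exp(-2 theta t)) / (2 theta).
With theta = 1/3, sigma = 1/2, x_0 = 9/5:
  E[X_t] = 9/5 * exp(-1/3 t) = 9*exp(-t/3)/5
  Var(X_t) = (1/2)^2 * (1 - exp(-2*1/3 t)) / (2 * 1/3) = 3/8 - 3*exp(-2*t/3)/8.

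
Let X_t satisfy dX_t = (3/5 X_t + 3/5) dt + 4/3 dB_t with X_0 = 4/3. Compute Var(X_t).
Var(X_t) = 40*exp(6*t/5)/27 - 40/27

The variance V(t) = Var(X_t) satisfies V'(t) = 2 a V(t) + c^2 with V(0) = 0 (drift coefficient is linear in X, diffusion is constant). With a = 3/5, c = 4/3, the solution is
  V(t) = (c^2 / (2 a)) * (exp(2 a t) - 1)
       = ((4/3)^2 / (2*(3/5))) * (exp((6/5) t) - 1)
       = 40*exp(6*t/5)/27 - 40/27.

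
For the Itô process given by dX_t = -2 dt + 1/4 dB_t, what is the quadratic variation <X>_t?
<X>_t = t/16

For an Itô process dX_t = a(t) dt + b(t) dB_t, the quadratic variation is <X>_t = int_0^t b(s)^2 ds (the drift term does not contribute). Here b(s) = 1/4, so
  b(s)^2 = 1/16.
Integrating from 0 to t:
  <X>_t = int_0^t (1/16) ds = t/16.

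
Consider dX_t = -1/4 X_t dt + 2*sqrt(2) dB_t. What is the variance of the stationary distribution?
lim Var(X_t) = 16

The OU SDE dX = -theta X dt + sigma dB admits the integrating factor exp(theta t): d(exp(theta t) X_t) = sigma exp(theta t) dB_t. Integrating from 0 to t gives X_t = x_0 * exp(-theta t) + sigma * int_0^t exp(-theta (t-s)) dB_s for any initial x_0. The Itô integral has variance (by the Itô isometry) sigma^2 * int_0^t exp(-2 theta (t - s)) ds = sigma^2 * (1 - exp(-2 theta t)) / (2 theta), independent of x_0.
With theta = 1/4, sigma = 2*sqrt(2):
  Var(X_t) = (2*sqrt(2))^2 * (1 - exp(-2*1/4 t)) / (2 * 1/4) = 16 - 16*exp(-t/2).
As t -> infinity, exp(-2*1/4 t) -> 0, so the stationary variance is sigma^2 / (2 theta) = 16.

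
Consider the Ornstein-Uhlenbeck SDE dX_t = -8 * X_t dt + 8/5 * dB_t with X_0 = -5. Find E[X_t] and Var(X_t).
E[X_t] = -5*exp(-8*t); Var(X_t) = 4/25 - 4*exp(-16*t)/25

The OU SDE dX = -theta X dt + sigma dB admits the integrating factor exp(theta t): d(exp(theta t) X_t) = sigma exp(theta t) dB_t. Integrating from 0 to t:
  X_t = x_0 * exp(-theta t) + sigma * int_0^t exp(-theta (t-s)) dB_s.
The Itô integral has mean 0 and (by the Itô isometry) variance sigma^2 * int_0^t exp(-2 theta (t - s)) ds = sigma^2 * (1 - exp(-2 theta t)) / (2 theta).
With theta = 8, sigma = 8/5, x_0 = -5:
  E[X_t] = -5 * exp(-8 t) = -5*exp(-8*t)
  Var(X_t) = (8/5)^2 * (1 - exp(-2*8 t)) / (2 * 8) = 4/25 - 4*exp(-16*t)/25.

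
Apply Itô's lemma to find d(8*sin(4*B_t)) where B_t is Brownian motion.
d(8*sin(4*B_t)) = (-64*sin(4*B_t)) dt + (32*cos(4*B_t)) dB_t

Itô's formula for f(B_t) gives d f(B_t) = f'(B_t) dB_t + (1/2) f''(B_t) dt. Compute derivatives of f(x) = 8*sin(4*x):
  f'(x)  = 32*cos(4*x)
  f''(x) = -128*sin(4*x)
Substitute x = B_t and multiply the f'' term by 1/2:
  drift     = (1/2) * (-128*sin(4*x)) evaluated at B_t = -64*sin(4*B_t)
  diffusion = (32*cos(4*x)) evaluated at B_t = 32*cos(4*B_t)
Therefore d(8*sin(4*B_t)) = (-64*sin(4*B_t)) dt + (32*cos(4*B_t)) dB_t.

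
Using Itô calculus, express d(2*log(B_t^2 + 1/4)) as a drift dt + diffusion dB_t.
d(2*log(B_t^2 + 1/4)) = (8*(1 - 4*B_t^2)/(4*B_t^2 + 1)^2) dt + (16*B_t/(4*B_t^2 + 1)) dB_t

Itô's formula for f(B_t) gives d f(B_t) = f'(B_t) dB_t + (1/2) f''(B_t) dt. Compute derivatives of f(x) = 2*log(x^2 + 1/4):
  f'(x)  = 16*x/(4*x^2 + 1)
  f''(x) = 16*(1 - 4*x^2)/(4*x^2 + 1)^2
Substitute x = B_t and multiply the f'' term by 1/2:
  drift     = (1/2) * (16*(1 - 4*x^2)/(4*x^2 + 1)^2) evaluated at B_t = 8*(1 - 4*B_t^2)/(4*B_t^2 + 1)^2
  diffusion = (16*x/(4*x^2 + 1)) evaluated at B_t = 16*B_t/(4*B_t^2 + 1)
Therefore d(2*log(B_t^2 + 1/4)) = (8*(1 - 4*B_t^2)/(4*B_t^2 + 1)^2) dt + (16*B_t/(4*B_t^2 + 1)) dB_t.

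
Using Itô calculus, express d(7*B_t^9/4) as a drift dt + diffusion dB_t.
d(7*B_t^9/4) = (63*B_t^7) dt + (63*B_t^8/4) dB_t

Itô's formula for f(B_t) gives d f(B_t) = f'(B_t) dB_t + (1/2) f''(B_t) dt. Compute derivatives of f(x) = 7*x^9/4:
  f'(x)  = 63*x^8/4
  f''(x) = 126*x^7
Substitute x = B_t and multiply the f'' term by 1/2:
  drift     = (1/2) * (126*x^7) evaluated at B_t = 63*B_t^7
  diffusion = (63*x^8/4) evaluated at B_t = 63*B_t^8/4
Therefore d(7*B_t^9/4) = (63*B_t^7) dt + (63*B_t^8/4) dB_t.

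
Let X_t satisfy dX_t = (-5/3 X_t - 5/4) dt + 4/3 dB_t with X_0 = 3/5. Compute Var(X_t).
Var(X_t) = 8/15 - 8*exp(-10*t/3)/15

The variance V(t) = Var(X_t) satisfies V'(t) = 2 a V(t) + c^2 with V(0) = 0 (drift coefficient is linear in X, diffusion is constant). With a = -5/3, c = 4/3, the solution is
  V(t) = (c^2 / (2 a)) * (exp(2 a t) - 1)
       = ((4/3)^2 / (2*(-5/3))) * (exp((-10/3) t) - 1)
       = 8/15 - 8*exp(-10*t/3)/15.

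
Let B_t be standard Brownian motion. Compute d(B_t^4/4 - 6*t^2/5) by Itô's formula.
d(B_t^4/4 - 6*t^2/5) = (3*B_t^2/2 - 12*t/5) dt + (B_t^3) dB_t

Itô's formula for f(t, x): d f(t, B_t) = (f_t + (1/2) f_xx) dt + f_x dB_t. Compute partials of f(t, x) = -6*t^2/5 + x^4/4:
  f_t(t,x)  = -12*t/5
  f_x(t,x)  = x^3
  f_xx(t,x) = 3*x^2
Assemble drift = f_t + (1/2) f_xx = -12*t/5 + 3*x^2/2 and diffusion = f_x = x^3. Substituting x = B_t:
  d(B_t^4/4 - 6*t^2/5) = (3*B_t^2/2 - 12*t/5) dt + (B_t^3) dB_t.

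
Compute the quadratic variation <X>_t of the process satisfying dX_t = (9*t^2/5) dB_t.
<X>_t = 81*t^5/125

For an Itô process dX_t = a(t) dt + b(t) dB_t, the quadratic variation is <X>_t = int_0^t b(s)^2 ds (the drift term does not contribute). Here b(s) = 9*s^2/5, so
  b(s)^2 = 81*s^4/25.
Integrating from 0 to t:
  <X>_t = int_0^t (81*s^4/25) ds = 81*t^5/125.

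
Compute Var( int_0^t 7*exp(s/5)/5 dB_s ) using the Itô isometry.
Var = 49*exp(2*t/5)/10 - 49/10

The Itô integral of a deterministic integrand f(s) has mean 0 because each increment f(s) * (B_{s+ds} - B_s) has mean 0. By the Itô isometry:
  Var( int_0^t f(s) dB_s ) = E[ (int_0^t f(s) dB_s)^2 ] = int_0^t f(s)^2 ds.
Here f(s) = 7*exp(s/5)/5, so f(s)^2 = 49*exp(2*s/5)/25. Integrate:
  int_0^t (49*exp(2*s/5)/25) ds = 49*exp(2*t/5)/10 - 49/10.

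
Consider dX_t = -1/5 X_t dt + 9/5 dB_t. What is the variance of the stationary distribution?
lim Var(X_t) = 81/10

The OU SDE dX = -theta X dt + sigma dB admits the integrating factor exp(theta t): d(exp(theta t) X_t) = sigma exp(theta t) dB_t. Integrating from 0 to t gives X_t = x_0 * exp(-theta t) + sigma * int_0^t exp(-theta (t-s)) dB_s for any initial x_0. The Itô integral has variance (by the Itô isometry) sigma^2 * int_0^t exp(-2 theta (t - s)) ds = sigma^2 * (1 - exp(-2 theta t)) / (2 theta), independent of x_0.
With theta = 1/5, sigma = 9/5:
  Var(X_t) = (9/5)^2 * (1 - exp(-2*1/5 t)) / (2 * 1/5) = 81/10 - 81*exp(-2*t/5)/10.
As t -> infinity, exp(-2*1/5 t) -> 0, so the stationary variance is sigma^2 / (2 theta) = 81/10.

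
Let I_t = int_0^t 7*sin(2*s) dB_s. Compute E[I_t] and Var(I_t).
E[I_t] = 0; Var(I_t) = 49*t/2 - 49*sin(4*t)/8

The Itô integral of a deterministic integrand f(s) has mean 0 because each increment f(s) * (B_{s+ds} - B_s) has mean 0. By the Itô isometry:
  Var( int_0^t f(s) dB_s ) = E[ (int_0^t f(s) dB_s)^2 ] = int_0^t f(s)^2 ds.
Here f(s) = 7*sin(2*s), so f(s)^2 = 49*sin(2*s)^2. Integrate:
  int_0^t (49*sin(2*s)^2) ds = 49*t/2 - 49*sin(4*t)/8.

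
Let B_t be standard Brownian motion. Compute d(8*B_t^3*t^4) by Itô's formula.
d(8*B_t^3*t^4) = (8*B_t*t^3*(4*B_t^2 + 3*t)) dt + (24*B_t^2*t^4) dB_t

Itô's formula for f(t, x): d f(t, B_t) = (f_t + (1/2) f_xx) dt + f_x dB_t. Compute partials of f(t, x) = 8*t^4*x^3:
  f_t(t,x)  = 32*t^3*x^3
  f_x(t,x)  = 24*t^4*x^2
  f_xx(t,x) = 48*t^4*x
Assemble drift = f_t + (1/2) f_xx = 8*t^3*x*(3*t + 4*x^2) and diffusion = f_x = 24*t^4*x^2. Substituting x = B_t:
  d(8*B_t^3*t^4) = (8*B_t*t^3*(4*B_t^2 + 3*t)) dt + (24*B_t^2*t^4) dB_t.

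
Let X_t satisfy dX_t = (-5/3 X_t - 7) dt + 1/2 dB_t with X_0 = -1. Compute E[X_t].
E[X_t] = -21/5 + 16*exp(-5*t/3)/5

Taking expectations and using E[dB_t] = 0, the mean m(t) = E[X_t] satisfies the ODE m'(t) = a m(t) + b with m(0) = x_0. With a = -5/3, b = -7, x_0 = -1, the solution is
  m(t) = x_0 * exp(a t) + (b/a) * (exp(a t) - 1)
       = (-1) * exp((-5/3) t) + ((-7)/(-5/3)) * (exp((-5/3) t) - 1)
       = -21/5 + 16*exp(-5*t/3)/5.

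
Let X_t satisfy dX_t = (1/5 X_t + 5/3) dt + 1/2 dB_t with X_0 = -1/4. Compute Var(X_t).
Var(X_t) = 5*exp(2*t/5)/8 - 5/8

The variance V(t) = Var(X_t) satisfies V'(t) = 2 a V(t) + c^2 with V(0) = 0 (drift coefficient is linear in X, diffusion is constant). With a = 1/5, c = 1/2, the solution is
  V(t) = (c^2 / (2 a)) * (exp(2 a t) - 1)
       = ((1/2)^2 / (2*(1/5))) * (exp((2/5) t) - 1)
       = 5*exp(2*t/5)/8 - 5/8.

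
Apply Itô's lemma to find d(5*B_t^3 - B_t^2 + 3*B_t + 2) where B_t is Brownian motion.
d(5*B_t^3 - B_t^2 + 3*B_t + 2) = (15*B_t - 1) dt + (15*B_t^2 - 2*B_t + 3) dB_t

Itô's formula for f(B_t) gives d f(B_t) = f'(B_t) dB_t + (1/2) f''(B_t) dt. Compute derivatives of f(x) = 5*x^3 - x^2 + 3*x + 2:
  f'(x)  = 15*x^2 - 2*x + 3
  f''(x) = 30*x - 2
Substitute x = B_t and multiply the f'' term by 1/2:
  drift     = (1/2) * (30*x - 2) evaluated at B_t = 15*B_t - 1
  diffusion = (15*x^2 - 2*x + 3) evaluated at B_t = 15*B_t^2 - 2*B_t + 3
Therefore d(5*B_t^3 - B_t^2 + 3*B_t + 2) = (15*B_t - 1) dt + (15*B_t^2 - 2*B_t + 3) dB_t.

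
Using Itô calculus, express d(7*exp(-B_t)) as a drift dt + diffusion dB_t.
d(7*exp(-B_t)) = (7*exp(-B_t)/2) dt + (-7*exp(-B_t)) dB_t

Itô's formula for f(B_t) gives d f(B_t) = f'(B_t) dB_t + (1/2) f''(B_t) dt. Compute derivatives of f(x) = 7*exp(-x):
  f'(x)  = -7*exp(-x)
  f''(x) = 7*exp(-x)
Substitute x = B_t and multiply the f'' term by 1/2:
  drift     = (1/2) * (7*exp(-x)) evaluated at B_t = 7*exp(-B_t)/2
  diffusion = (-7*exp(-x)) evaluated at B_t = -7*exp(-B_t)
Therefore d(7*exp(-B_t)) = (7*exp(-B_t)/2) dt + (-7*exp(-B_t)) dB_t.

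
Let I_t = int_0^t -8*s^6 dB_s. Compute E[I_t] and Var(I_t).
E[I_t] = 0; Var(I_t) = 64*t^13/13

The Itô integral of a deterministic integrand f(s) has mean 0 because each increment f(s) * (B_{s+ds} - B_s) has mean 0. By the Itô isometry:
  Var( int_0^t f(s) dB_s ) = E[ (int_0^t f(s) dB_s)^2 ] = int_0^t f(s)^2 ds.
Here f(s) = -8*s^6, so f(s)^2 = 64*s^12. Integrate:
  int_0^t (64*s^12) ds = 64*t^13/13.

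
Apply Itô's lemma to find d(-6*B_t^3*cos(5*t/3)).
d(-6*B_t^3*cos(5*t/3)) = (10*B_t^3*sin(5*t/3) - 18*B_t*cos(5*t/3)) dt + (-18*B_t^2*cos(5*t/3)) dB_t

Itô's formula for f(t, x): d f(t, B_t) = (f_t + (1/2) f_xx) dt + f_x dB_t. Compute partials of f(t, x) = -6*x^3*cos(5*t/3):
  f_t(t,x)  = 10*x^3*sin(5*t/3)
  f_x(t,x)  = -18*x^2*cos(5*t/3)
  f_xx(t,x) = -36*x*cos(5*t/3)
Assemble drift = f_t + (1/2) f_xx = 10*x^3*sin(5*t/3) - 18*x*cos(5*t/3) and diffusion = f_x = -18*x^2*cos(5*t/3). Substituting x = B_t:
  d(-6*B_t^3*cos(5*t/3)) = (10*B_t^3*sin(5*t/3) - 18*B_t*cos(5*t/3)) dt + (-18*B_t^2*cos(5*t/3)) dB_t.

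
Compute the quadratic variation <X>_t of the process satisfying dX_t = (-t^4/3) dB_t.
<X>_t = t^9/81

For an Itô process dX_t = a(t) dt + b(t) dB_t, the quadratic variation is <X>_t = int_0^t b(s)^2 ds (the drift term does not contribute). Here b(s) = -s^4/3, so
  b(s)^2 = s^8/9.
Integrating from 0 to t:
  <X>_t = int_0^t (s^8/9) ds = t^9/81.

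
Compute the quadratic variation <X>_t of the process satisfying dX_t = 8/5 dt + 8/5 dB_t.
<X>_t = 64*t/25

For an Itô process dX_t = a(t) dt + b(t) dB_t, the quadratic variation is <X>_t = int_0^t b(s)^2 ds (the drift term does not contribute). Here b(s) = 8/5, so
  b(s)^2 = 64/25.
Integrating from 0 to t:
  <X>_t = int_0^t (64/25) ds = 64*t/25.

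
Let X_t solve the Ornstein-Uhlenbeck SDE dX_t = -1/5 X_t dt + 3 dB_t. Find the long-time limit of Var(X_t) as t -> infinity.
lim Var(X_t) = 45/2

The OU SDE dX = -theta X dt + sigma dB admits the integrating factor exp(theta t): d(exp(theta t) X_t) = sigma exp(theta t) dB_t. Integrating from 0 to t gives X_t = x_0 * exp(-theta t) + sigma * int_0^t exp(-theta (t-s)) dB_s for any initial x_0. The Itô integral has variance (by the Itô isometry) sigma^2 * int_0^t exp(-2 theta (t - s)) ds = sigma^2 * (1 - exp(-2 theta t)) / (2 theta), independent of x_0.
With theta = 1/5, sigma = 3:
  Var(X_t) = (3)^2 * (1 - exp(-2*1/5 t)) / (2 * 1/5) = 45/2 - 45*exp(-2*t/5)/2.
As t -> infinity, exp(-2*1/5 t) -> 0, so the stationary variance is sigma^2 / (2 theta) = 45/2.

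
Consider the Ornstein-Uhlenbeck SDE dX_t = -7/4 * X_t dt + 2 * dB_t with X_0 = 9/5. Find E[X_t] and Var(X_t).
E[X_t] = 9*exp(-7*t/4)/5; Var(X_t) = 8/7 - 8*exp(-7*t/2)/7

The OU SDE dX = -theta X dt + sigma dB admits the integrating factor exp(theta t): d(exp(theta t) X_t) = sigma exp(theta t) dB_t. Integrating from 0 to t:
  X_t = x_0 * exp(-theta t) + sigma * int_0^t exp(-theta (t-s)) dB_s.
The Itô integral has mean 0 and (by the Itô isometry) variance sigma^2 * int_0^t exp(-2 theta (t - s)) ds = sigma^2 * (1 - exp(-2 theta t)) / (2 theta).
With theta = 7/4, sigma = 2, x_0 = 9/5:
  E[X_t] = 9/5 * exp(-7/4 t) = 9*exp(-7*t/4)/5
  Var(X_t) = (2)^2 * (1 - exp(-2*7/4 t)) / (2 * 7/4) = 8/7 - 8*exp(-7*t/2)/7.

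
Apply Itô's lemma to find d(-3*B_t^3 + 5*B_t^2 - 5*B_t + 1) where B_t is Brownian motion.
d(-3*B_t^3 + 5*B_t^2 - 5*B_t + 1) = (5 - 9*B_t) dt + (-9*B_t^2 + 10*B_t - 5) dB_t

Itô's formula for f(B_t) gives d f(B_t) = f'(B_t) dB_t + (1/2) f''(B_t) dt. Compute derivatives of f(x) = -3*x^3 + 5*x^2 - 5*x + 1:
  f'(x)  = -9*x^2 + 10*x - 5
  f''(x) = 10 - 18*x
Substitute x = B_t and multiply the f'' term by 1/2:
  drift     = (1/2) * (10 - 18*x) evaluated at B_t = 5 - 9*B_t
  diffusion = (-9*x^2 + 10*x - 5) evaluated at B_t = -9*B_t^2 + 10*B_t - 5
Therefore d(-3*B_t^3 + 5*B_t^2 - 5*B_t + 1) = (5 - 9*B_t) dt + (-9*B_t^2 + 10*B_t - 5) dB_t.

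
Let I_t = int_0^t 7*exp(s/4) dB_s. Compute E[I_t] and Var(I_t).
E[I_t] = 0; Var(I_t) = 98*exp(t/2) - 98

The Itô integral of a deterministic integrand f(s) has mean 0 because each increment f(s) * (B_{s+ds} - B_s) has mean 0. By the Itô isometry:
  Var( int_0^t f(s) dB_s ) = E[ (int_0^t f(s) dB_s)^2 ] = int_0^t f(s)^2 ds.
Here f(s) = 7*exp(s/4), so f(s)^2 = 49*exp(s/2). Integrate:
  int_0^t (49*exp(s/2)) ds = 98*exp(t/2) - 98.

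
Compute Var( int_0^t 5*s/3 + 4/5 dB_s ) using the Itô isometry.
Var = t*(625*t^2 + 900*t + 432)/675

The Itô integral of a deterministic integrand f(s) has mean 0 because each increment f(s) * (B_{s+ds} - B_s) has mean 0. By the Itô isometry:
  Var( int_0^t f(s) dB_s ) = E[ (int_0^t f(s) dB_s)^2 ] = int_0^t f(s)^2 ds.
Here f(s) = 5*s/3 + 4/5, so f(s)^2 = (25*s + 12)^2/225. Integrate:
  int_0^t ((25*s + 12)^2/225) ds = t*(625*t^2 + 900*t + 432)/675.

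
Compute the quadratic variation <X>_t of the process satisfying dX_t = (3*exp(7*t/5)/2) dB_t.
<X>_t = 45*exp(14*t/5)/56 - 45/56

For an Itô process dX_t = a(t) dt + b(t) dB_t, the quadratic variation is <X>_t = int_0^t b(s)^2 ds (the drift term does not contribute). Here b(s) = 3*exp(7*s/5)/2, so
  b(s)^2 = 9*exp(14*s/5)/4.
Integrating from 0 to t:
  <X>_t = int_0^t (9*exp(14*s/5)/4) ds = 45*exp(14*t/5)/56 - 45/56.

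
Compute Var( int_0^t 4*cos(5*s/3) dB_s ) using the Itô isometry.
Var = 8*t + 12*sin(10*t/3)/5

The Itô integral of a deterministic integrand f(s) has mean 0 because each increment f(s) * (B_{s+ds} - B_s) has mean 0. By the Itô isometry:
  Var( int_0^t f(s) dB_s ) = E[ (int_0^t f(s) dB_s)^2 ] = int_0^t f(s)^2 ds.
Here f(s) = 4*cos(5*s/3), so f(s)^2 = 16*cos(5*s/3)^2. Integrate:
  int_0^t (16*cos(5*s/3)^2) ds = 8*t + 12*sin(10*t/3)/5.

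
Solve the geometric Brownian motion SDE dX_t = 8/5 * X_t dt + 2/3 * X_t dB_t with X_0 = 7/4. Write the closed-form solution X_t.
X_t = 7/4 * exp((62/45) * t + (2/3) * B_t)

For GBM dX = mu X dt + sigma X dB with X_0 = x_0, apply Itô to Y = log X: dY = (mu - sigma^2/2) dt + sigma dB, so Y_t = log(x_0) + (mu - sigma^2/2) t + sigma B_t and hence X_t = x_0 * exp((mu - sigma^2/2) t + sigma B_t).
With mu = 8/5, sigma = 2/3, x_0 = 7/4, this gives:
  X_t = 7/4 * exp((62/45) * t + (2/3) * B_t).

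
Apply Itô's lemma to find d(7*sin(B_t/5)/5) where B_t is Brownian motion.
d(7*sin(B_t/5)/5) = (-7*sin(B_t/5)/250) dt + (7*cos(B_t/5)/25) dB_t

Itô's formula for f(B_t) gives d f(B_t) = f'(B_t) dB_t + (1/2) f''(B_t) dt. Compute derivatives of f(x) = 7*sin(x/5)/5:
  f'(x)  = 7*cos(x/5)/25
  f''(x) = -7*sin(x/5)/125
Substitute x = B_t and multiply the f'' term by 1/2:
  drift     = (1/2) * (-7*sin(x/5)/125) evaluated at B_t = -7*sin(B_t/5)/250
  diffusion = (7*cos(x/5)/25) evaluated at B_t = 7*cos(B_t/5)/25
Therefore d(7*sin(B_t/5)/5) = (-7*sin(B_t/5)/250) dt + (7*cos(B_t/5)/25) dB_t.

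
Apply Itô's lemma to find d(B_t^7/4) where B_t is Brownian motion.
d(B_t^7/4) = (21*B_t^5/4) dt + (7*B_t^6/4) dB_t

Itô's formula for f(B_t) gives d f(B_t) = f'(B_t) dB_t + (1/2) f''(B_t) dt. Compute derivatives of f(x) = x^7/4:
  f'(x)  = 7*x^6/4
  f''(x) = 21*x^5/2
Substitute x = B_t and multiply the f'' term by 1/2:
  drift     = (1/2) * (21*x^5/2) evaluated at B_t = 21*B_t^5/4
  diffusion = (7*x^6/4) evaluated at B_t = 7*B_t^6/4
Therefore d(B_t^7/4) = (21*B_t^5/4) dt + (7*B_t^6/4) dB_t.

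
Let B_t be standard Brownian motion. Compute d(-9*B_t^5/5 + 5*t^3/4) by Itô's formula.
d(-9*B_t^5/5 + 5*t^3/4) = (-18*B_t^3 + 15*t^2/4) dt + (-9*B_t^4) dB_t

Itô's formula for f(t, x): d f(t, B_t) = (f_t + (1/2) f_xx) dt + f_x dB_t. Compute partials of f(t, x) = 5*t^3/4 - 9*x^5/5:
  f_t(t,x)  = 15*t^2/4
  f_x(t,x)  = -9*x^4
  f_xx(t,x) = -36*x^3
Assemble drift = f_t + (1/2) f_xx = 15*t^2/4 - 18*x^3 and diffusion = f_x = -9*x^4. Substituting x = B_t:
  d(-9*B_t^5/5 + 5*t^3/4) = (-18*B_t^3 + 15*t^2/4) dt + (-9*B_t^4) dB_t.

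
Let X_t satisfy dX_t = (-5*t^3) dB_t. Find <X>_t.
<X>_t = 25*t^7/7

For an Itô process dX_t = a(t) dt + b(t) dB_t, the quadratic variation is <X>_t = int_0^t b(s)^2 ds (the drift term does not contribute). Here b(s) = -5*s^3, so
  b(s)^2 = 25*s^6.
Integrating from 0 to t:
  <X>_t = int_0^t (25*s^6) ds = 25*t^7/7.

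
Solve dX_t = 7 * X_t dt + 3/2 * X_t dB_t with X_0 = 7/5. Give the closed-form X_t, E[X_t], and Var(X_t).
X_t = 7/5 * exp((47/8) t + (3/2) B_t); E[X_t] = 7*exp(7*t)/5; Var(X_t) = 49*(exp(9*t/4) - 1)*exp(14*t)/25

For GBM dX = mu X dt + sigma X dB with X_0 = x_0, apply Itô to Y = log X: dY = (mu - sigma^2/2) dt + sigma dB, so Y_t = log(x_0) + (mu - sigma^2/2) t + sigma B_t and hence X_t = x_0 * exp((mu - sigma^2/2) t + sigma B_t).
With mu = 7, sigma = 3/2, x_0 = 7/5, this gives:
  X_t = 7/5 * exp((47/8) * t + (3/2) * B_t).
Since sigma*B_t ~ Normal(0, sigma^2 t), E[exp(sigma*B_t)] = exp(sigma^2 t / 2); so E[X_t] = x_0 * exp((mu - sigma^2/2) t) * exp(sigma^2 t / 2) = x_0 * exp(mu t) = 7*exp(7*t)/5.
Var(X_t) = E[X_t^2] - (E[X_t])^2 = x_0^2 * exp(2 mu t) * (exp(sigma^2 t) - 1) = 49*(exp(9*t/4) - 1)*exp(14*t)/25.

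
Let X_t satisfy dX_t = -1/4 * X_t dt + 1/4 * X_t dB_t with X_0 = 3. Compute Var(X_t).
Var(X_t) = (9*exp(t/16) - 9)*exp(-t/2)

For GBM dX = mu X dt + sigma X dB with X_0 = x_0, apply Itô to Y = log X: dY = (mu - sigma^2/2) dt + sigma dB, so Y_t = log(x_0) + (mu - sigma^2/2) t + sigma B_t and hence X_t = x_0 * exp((mu - sigma^2/2) t + sigma B_t).
With mu = -1/4, sigma = 1/4, x_0 = 3, this gives:
  X_t = 3 * exp((-9/32) * t + (1/4) * B_t).
Since sigma*B_t ~ Normal(0, sigma^2 t), E[exp(sigma*B_t)] = exp(sigma^2 t / 2); so E[X_t] = x_0 * exp((mu - sigma^2/2) t) * exp(sigma^2 t / 2) = x_0 * exp(mu t) = 3*exp(-t/4).
Var(X_t) = E[X_t^2] - (E[X_t])^2 = x_0^2 * exp(2 mu t) * (exp(sigma^2 t) - 1) = (9*exp(t/16) - 9)*exp(-t/2).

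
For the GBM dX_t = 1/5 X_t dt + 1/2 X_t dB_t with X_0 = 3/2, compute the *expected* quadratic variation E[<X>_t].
E[<X>_t] = 45*exp(13*t/20)/52 - 45/52

<X>_t = int_0^t ((1/2) * X_s)^2 ds. Taking expectation inside the integral: E[<X>_t] = (1/2)^2 * int_0^t E[X_s^2] ds. For GBM, E[X_s^2] = x_0^2 * exp((2 mu + sigma^2) s). Integrating:
  E[<X>_t] = (1/2)^2 * (3/2)^2 * (exp((2*(1/5) + (1/2)^2) t) - 1) / (2*(1/5) + (1/2)^2)
           = (1/2)^2 * (3/2)^2 * (exp((13/20) t) - 1) / (13/20) = 45*exp(13*t/20)/52 - 45/52.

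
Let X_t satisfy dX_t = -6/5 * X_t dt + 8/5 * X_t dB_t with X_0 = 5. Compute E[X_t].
E[X_t] = 5*exp(-6*t/5)

For GBM dX = mu X dt + sigma X dB with X_0 = x_0, apply Itô to Y = log X: dY = (mu - sigma^2/2) dt + sigma dB, so Y_t = log(x_0) + (mu - sigma^2/2) t + sigma B_t and hence X_t = x_0 * exp((mu - sigma^2/2) t + sigma B_t).
With mu = -6/5, sigma = 8/5, x_0 = 5, this gives:
  X_t = 5 * exp((-62/25) * t + (8/5) * B_t).
Since sigma*B_t ~ Normal(0, sigma^2 t), E[exp(sigma*B_t)] = exp(sigma^2 t / 2); so E[X_t] = x_0 * exp((mu - sigma^2/2) t) * exp(sigma^2 t / 2) = x_0 * exp(mu t) = 5*exp(-6*t/5).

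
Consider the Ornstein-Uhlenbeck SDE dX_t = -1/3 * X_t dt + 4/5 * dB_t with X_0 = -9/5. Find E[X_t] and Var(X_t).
E[X_t] = -9*exp(-t/3)/5; Var(X_t) = 24/25 - 24*exp(-2*t/3)/25

The OU SDE dX = -theta X dt + sigma dB admits the integrating factor exp(theta t): d(exp(theta t) X_t) = sigma exp(theta t) dB_t. Integrating from 0 to t:
  X_t = x_0 * exp(-theta t) + sigma * int_0^t exp(-theta (t-s)) dB_s.
The Itô integral has mean 0 and (by the Itô isometry) variance sigma^2 * int_0^t exp(-2 theta (t - s)) ds = sigma^2 * (1 - exp(-2 theta t)) / (2 theta).
With theta = 1/3, sigma = 4/5, x_0 = -9/5:
  E[X_t] = -9/5 * exp(-1/3 t) = -9*exp(-t/3)/5
  Var(X_t) = (4/5)^2 * (1 - exp(-2*1/3 t)) / (2 * 1/3) = 24/25 - 24*exp(-2*t/3)/25.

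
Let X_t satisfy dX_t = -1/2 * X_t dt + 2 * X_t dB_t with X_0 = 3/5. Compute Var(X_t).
Var(X_t) = (9*exp(4*t) - 9)*exp(-t)/25

For GBM dX = mu X dt + sigma X dB with X_0 = x_0, apply Itô to Y = log X: dY = (mu - sigma^2/2) dt + sigma dB, so Y_t = log(x_0) + (mu - sigma^2/2) t + sigma B_t and hence X_t = x_0 * exp((mu - sigma^2/2) t + sigma B_t).
With mu = -1/2, sigma = 2, x_0 = 3/5, this gives:
  X_t = 3/5 * exp((-5/2) * t + (2) * B_t).
Since sigma*B_t ~ Normal(0, sigma^2 t), E[exp(sigma*B_t)] = exp(sigma^2 t / 2); so E[X_t] = x_0 * exp((mu - sigma^2/2) t) * exp(sigma^2 t / 2) = x_0 * exp(mu t) = 3*exp(-t/2)/5.
Var(X_t) = E[X_t^2] - (E[X_t])^2 = x_0^2 * exp(2 mu t) * (exp(sigma^2 t) - 1) = (9*exp(4*t) - 9)*exp(-t)/25.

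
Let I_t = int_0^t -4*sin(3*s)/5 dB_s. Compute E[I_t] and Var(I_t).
E[I_t] = 0; Var(I_t) = 8*t/25 - 4*sin(6*t)/75

The Itô integral of a deterministic integrand f(s) has mean 0 because each increment f(s) * (B_{s+ds} - B_s) has mean 0. By the Itô isometry:
  Var( int_0^t f(s) dB_s ) = E[ (int_0^t f(s) dB_s)^2 ] = int_0^t f(s)^2 ds.
Here f(s) = -4*sin(3*s)/5, so f(s)^2 = 16*sin(3*s)^2/25. Integrate:
  int_0^t (16*sin(3*s)^2/25) ds = 8*t/25 - 4*sin(6*t)/75.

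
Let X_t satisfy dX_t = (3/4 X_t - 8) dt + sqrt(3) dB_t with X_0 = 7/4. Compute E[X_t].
E[X_t] = 32/3 - 107*exp(3*t/4)/12

Taking expectations and using E[dB_t] = 0, the mean m(t) = E[X_t] satisfies the ODE m'(t) = a m(t) + b with m(0) = x_0. With a = 3/4, b = -8, x_0 = 7/4, the solution is
  m(t) = x_0 * exp(a t) + (b/a) * (exp(a t) - 1)
       = (7/4) * exp((3/4) t) + ((-8)/(3/4)) * (exp((3/4) t) - 1)
       = 32/3 - 107*exp(3*t/4)/12.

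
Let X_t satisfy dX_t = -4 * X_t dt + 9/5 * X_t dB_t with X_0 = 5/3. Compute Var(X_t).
Var(X_t) = (25*exp(81*t/25) - 25)*exp(-8*t)/9

For GBM dX = mu X dt + sigma X dB with X_0 = x_0, apply Itô to Y = log X: dY = (mu - sigma^2/2) dt + sigma dB, so Y_t = log(x_0) + (mu - sigma^2/2) t + sigma B_t and hence X_t = x_0 * exp((mu - sigma^2/2) t + sigma B_t).
With mu = -4, sigma = 9/5, x_0 = 5/3, this gives:
  X_t = 5/3 * exp((-281/50) * t + (9/5) * B_t).
Since sigma*B_t ~ Normal(0, sigma^2 t), E[exp(sigma*B_t)] = exp(sigma^2 t / 2); so E[X_t] = x_0 * exp((mu - sigma^2/2) t) * exp(sigma^2 t / 2) = x_0 * exp(mu t) = 5*exp(-4*t)/3.
Var(X_t) = E[X_t^2] - (E[X_t])^2 = x_0^2 * exp(2 mu t) * (exp(sigma^2 t) - 1) = (25*exp(81*t/25) - 25)*exp(-8*t)/9.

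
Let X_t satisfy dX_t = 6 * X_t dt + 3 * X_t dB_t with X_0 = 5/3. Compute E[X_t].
E[X_t] = 5*exp(6*t)/3

For GBM dX = mu X dt + sigma X dB with X_0 = x_0, apply Itô to Y = log X: dY = (mu - sigma^2/2) dt + sigma dB, so Y_t = log(x_0) + (mu - sigma^2/2) t + sigma B_t and hence X_t = x_0 * exp((mu - sigma^2/2) t + sigma B_t).
With mu = 6, sigma = 3, x_0 = 5/3, this gives:
  X_t = 5/3 * exp((3/2) * t + (3) * B_t).
Since sigma*B_t ~ Normal(0, sigma^2 t), E[exp(sigma*B_t)] = exp(sigma^2 t / 2); so E[X_t] = x_0 * exp((mu - sigma^2/2) t) * exp(sigma^2 t / 2) = x_0 * exp(mu t) = 5*exp(6*t)/3.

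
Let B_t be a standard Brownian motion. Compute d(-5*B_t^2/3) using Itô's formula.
d(-5*B_t^2/3) = (-5/3) dt + (-10*B_t/3) dB_t

Itô's formula for f(B_t) gives d f(B_t) = f'(B_t) dB_t + (1/2) f''(B_t) dt. Compute derivatives of f(x) = -5*x^2/3:
  f'(x)  = -10*x/3
  f''(x) = -10/3
Substitute x = B_t and multiply the f'' term by 1/2:
  drift     = (1/2) * (-10/3) evaluated at B_t = -5/3
  diffusion = (-10*x/3) evaluated at B_t = -10*B_t/3
Therefore d(-5*B_t^2/3) = (-5/3) dt + (-10*B_t/3) dB_t.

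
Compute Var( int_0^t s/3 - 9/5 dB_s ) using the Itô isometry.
Var = t*(25*t^2 - 405*t + 2187)/675

The Itô integral of a deterministic integrand f(s) has mean 0 because each increment f(s) * (B_{s+ds} - B_s) has mean 0. By the Itô isometry:
  Var( int_0^t f(s) dB_s ) = E[ (int_0^t f(s) dB_s)^2 ] = int_0^t f(s)^2 ds.
Here f(s) = s/3 - 9/5, so f(s)^2 = (5*s - 27)^2/225. Integrate:
  int_0^t ((5*s - 27)^2/225) ds = t*(25*t^2 - 405*t + 2187)/675.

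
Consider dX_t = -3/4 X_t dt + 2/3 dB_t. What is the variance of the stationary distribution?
lim Var(X_t) = 8/27

The OU SDE dX = -theta X dt + sigma dB admits the integrating factor exp(theta t): d(exp(theta t) X_t) = sigma exp(theta t) dB_t. Integrating from 0 to t gives X_t = x_0 * exp(-theta t) + sigma * int_0^t exp(-theta (t-s)) dB_s for any initial x_0. The Itô integral has variance (by the Itô isometry) sigma^2 * int_0^t exp(-2 theta (t - s)) ds = sigma^2 * (1 - exp(-2 theta t)) / (2 theta), independent of x_0.
With theta = 3/4, sigma = 2/3:
  Var(X_t) = (2/3)^2 * (1 - exp(-2*3/4 t)) / (2 * 3/4) = 8/27 - 8*exp(-3*t/2)/27.
As t -> infinity, exp(-2*3/4 t) -> 0, so the stationary variance is sigma^2 / (2 theta) = 8/27.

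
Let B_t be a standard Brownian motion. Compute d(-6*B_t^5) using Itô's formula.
d(-6*B_t^5) = (-60*B_t^3) dt + (-30*B_t^4) dB_t

Itô's formula for f(B_t) gives d f(B_t) = f'(B_t) dB_t + (1/2) f''(B_t) dt. Compute derivatives of f(x) = -6*x^5:
  f'(x)  = -30*x^4
  f''(x) = -120*x^3
Substitute x = B_t and multiply the f'' term by 1/2:
  drift     = (1/2) * (-120*x^3) evaluated at B_t = -60*B_t^3
  diffusion = (-30*x^4) evaluated at B_t = -30*B_t^4
Therefore d(-6*B_t^5) = (-60*B_t^3) dt + (-30*B_t^4) dB_t.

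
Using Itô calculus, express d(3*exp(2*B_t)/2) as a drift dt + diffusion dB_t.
d(3*exp(2*B_t)/2) = (3*exp(2*B_t)) dt + (3*exp(2*B_t)) dB_t

Itô's formula for f(B_t) gives d f(B_t) = f'(B_t) dB_t + (1/2) f''(B_t) dt. Compute derivatives of f(x) = 3*exp(2*x)/2:
  f'(x)  = 3*exp(2*x)
  f''(x) = 6*exp(2*x)
Substitute x = B_t and multiply the f'' term by 1/2:
  drift     = (1/2) * (6*exp(2*x)) evaluated at B_t = 3*exp(2*B_t)
  diffusion = (3*exp(2*x)) evaluated at B_t = 3*exp(2*B_t)
Therefore d(3*exp(2*B_t)/2) = (3*exp(2*B_t)) dt + (3*exp(2*B_t)) dB_t.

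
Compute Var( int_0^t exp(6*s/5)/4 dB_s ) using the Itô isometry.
Var = 5*exp(12*t/5)/192 - 5/192

The Itô integral of a deterministic integrand f(s) has mean 0 because each increment f(s) * (B_{s+ds} - B_s) has mean 0. By the Itô isometry:
  Var( int_0^t f(s) dB_s ) = E[ (int_0^t f(s) dB_s)^2 ] = int_0^t f(s)^2 ds.
Here f(s) = exp(6*s/5)/4, so f(s)^2 = exp(12*s/5)/16. Integrate:
  int_0^t (exp(12*s/5)/16) ds = 5*exp(12*t/5)/192 - 5/192.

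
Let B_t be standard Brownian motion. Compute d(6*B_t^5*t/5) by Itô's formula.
d(6*B_t^5*t/5) = (6*B_t^3*(B_t^2 + 10*t)/5) dt + (6*B_t^4*t) dB_t

Itô's formula for f(t, x): d f(t, B_t) = (f_t + (1/2) f_xx) dt + f_x dB_t. Compute partials of f(t, x) = 6*t*x^5/5:
  f_t(t,x)  = 6*x^5/5
  f_x(t,x)  = 6*t*x^4
  f_xx(t,x) = 24*t*x^3
Assemble drift = f_t + (1/2) f_xx = 6*x^3*(10*t + x^2)/5 and diffusion = f_x = 6*t*x^4. Substituting x = B_t:
  d(6*B_t^5*t/5) = (6*B_t^3*(B_t^2 + 10*t)/5) dt + (6*B_t^4*t) dB_t.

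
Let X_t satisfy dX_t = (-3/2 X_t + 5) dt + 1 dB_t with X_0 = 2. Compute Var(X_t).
Var(X_t) = 1/3 - exp(-3*t)/3

The variance V(t) = Var(X_t) satisfies V'(t) = 2 a V(t) + c^2 with V(0) = 0 (drift coefficient is linear in X, diffusion is constant). With a = -3/2, c = 1, the solution is
  V(t) = (c^2 / (2 a)) * (exp(2 a t) - 1)
       = (1^2 / (2*(-3/2))) * (exp((-3) t) - 1)
       = 1/3 - exp(-3*t)/3.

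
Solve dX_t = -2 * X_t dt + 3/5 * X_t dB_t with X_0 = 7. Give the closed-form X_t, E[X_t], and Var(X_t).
X_t = 7 * exp((-109/50) t + (3/5) B_t); E[X_t] = 7*exp(-2*t); Var(X_t) = (49*exp(9*t/25) - 49)*exp(-4*t)

For GBM dX = mu X dt + sigma X dB with X_0 = x_0, apply Itô to Y = log X: dY = (mu - sigma^2/2) dt + sigma dB, so Y_t = log(x_0) + (mu - sigma^2/2) t + sigma B_t and hence X_t = x_0 * exp((mu - sigma^2/2) t + sigma B_t).
With mu = -2, sigma = 3/5, x_0 = 7, this gives:
  X_t = 7 * exp((-109/50) * t + (3/5) * B_t).
Since sigma*B_t ~ Normal(0, sigma^2 t), E[exp(sigma*B_t)] = exp(sigma^2 t / 2); so E[X_t] = x_0 * exp((mu - sigma^2/2) t) * exp(sigma^2 t / 2) = x_0 * exp(mu t) = 7*exp(-2*t).
Var(X_t) = E[X_t^2] - (E[X_t])^2 = x_0^2 * exp(2 mu t) * (exp(sigma^2 t) - 1) = (49*exp(9*t/25) - 49)*exp(-4*t).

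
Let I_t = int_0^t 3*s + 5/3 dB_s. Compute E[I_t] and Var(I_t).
E[I_t] = 0; Var(I_t) = t*(27*t^2 + 45*t + 25)/9

The Itô integral of a deterministic integrand f(s) has mean 0 because each increment f(s) * (B_{s+ds} - B_s) has mean 0. By the Itô isometry:
  Var( int_0^t f(s) dB_s ) = E[ (int_0^t f(s) dB_s)^2 ] = int_0^t f(s)^2 ds.
Here f(s) = 3*s + 5/3, so f(s)^2 = (9*s + 5)^2/9. Integrate:
  int_0^t ((9*s + 5)^2/9) ds = t*(27*t^2 + 45*t + 25)/9.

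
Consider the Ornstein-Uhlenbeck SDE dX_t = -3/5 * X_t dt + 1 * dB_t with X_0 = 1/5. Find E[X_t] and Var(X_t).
E[X_t] = exp(-3*t/5)/5; Var(X_t) = 5/6 - 5*exp(-6*t/5)/6

The OU SDE dX = -theta X dt + sigma dB admits the integrating factor exp(theta t): d(exp(theta t) X_t) = sigma exp(theta t) dB_t. Integrating from 0 to t:
  X_t = x_0 * exp(-theta t) + sigma * int_0^t exp(-theta (t-s)) dB_s.
The Itô integral has mean 0 and (by the Itô isometry) variance sigma^2 * int_0^t exp(-2 theta (t - s)) ds = sigma^2 * (1 - exp(-2 theta t)) / (2 theta).
With theta = 3/5, sigma = 1, x_0 = 1/5:
  E[X_t] = 1/5 * exp(-3/5 t) = exp(-3*t/5)/5
  Var(X_t) = (1)^2 * (1 - exp(-2*3/5 t)) / (2 * 3/5) = 5/6 - 5*exp(-6*t/5)/6.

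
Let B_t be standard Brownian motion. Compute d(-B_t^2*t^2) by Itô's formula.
d(-B_t^2*t^2) = (t*(-2*B_t^2 - t)) dt + (-2*B_t*t^2) dB_t

Itô's formula for f(t, x): d f(t, B_t) = (f_t + (1/2) f_xx) dt + f_x dB_t. Compute partials of f(t, x) = -t^2*x^2:
  f_t(t,x)  = -2*t*x^2
  f_x(t,x)  = -2*t^2*x
  f_xx(t,x) = -2*t^2
Assemble drift = f_t + (1/2) f_xx = t*(-t - 2*x^2) and diffusion = f_x = -2*t^2*x. Substituting x = B_t:
  d(-B_t^2*t^2) = (t*(-2*B_t^2 - t)) dt + (-2*B_t*t^2) dB_t.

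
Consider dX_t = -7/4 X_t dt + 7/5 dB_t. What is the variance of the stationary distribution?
lim Var(X_t) = 14/25

The OU SDE dX = -theta X dt + sigma dB admits the integrating factor exp(theta t): d(exp(theta t) X_t) = sigma exp(theta t) dB_t. Integrating from 0 to t gives X_t = x_0 * exp(-theta t) + sigma * int_0^t exp(-theta (t-s)) dB_s for any initial x_0. The Itô integral has variance (by the Itô isometry) sigma^2 * int_0^t exp(-2 theta (t - s)) ds = sigma^2 * (1 - exp(-2 theta t)) / (2 theta), independent of x_0.
With theta = 7/4, sigma = 7/5:
  Var(X_t) = (7/5)^2 * (1 - exp(-2*7/4 t)) / (2 * 7/4) = 14/25 - 14*exp(-7*t/2)/25.
As t -> infinity, exp(-2*7/4 t) -> 0, so the stationary variance is sigma^2 / (2 theta) = 14/25.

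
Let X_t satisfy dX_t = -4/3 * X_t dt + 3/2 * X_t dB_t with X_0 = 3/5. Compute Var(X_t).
Var(X_t) = (9*exp(9*t/4) - 9)*exp(-8*t/3)/25

For GBM dX = mu X dt + sigma X dB with X_0 = x_0, apply Itô to Y = log X: dY = (mu - sigma^2/2) dt + sigma dB, so Y_t = log(x_0) + (mu - sigma^2/2) t + sigma B_t and hence X_t = x_0 * exp((mu - sigma^2/2) t + sigma B_t).
With mu = -4/3, sigma = 3/2, x_0 = 3/5, this gives:
  X_t = 3/5 * exp((-59/24) * t + (3/2) * B_t).
Since sigma*B_t ~ Normal(0, sigma^2 t), E[exp(sigma*B_t)] = exp(sigma^2 t / 2); so E[X_t] = x_0 * exp((mu - sigma^2/2) t) * exp(sigma^2 t / 2) = x_0 * exp(mu t) = 3*exp(-4*t/3)/5.
Var(X_t) = E[X_t^2] - (E[X_t])^2 = x_0^2 * exp(2 mu t) * (exp(sigma^2 t) - 1) = (9*exp(9*t/4) - 9)*exp(-8*t/3)/25.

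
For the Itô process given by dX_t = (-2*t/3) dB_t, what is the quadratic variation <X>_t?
<X>_t = 4*t^3/27

For an Itô process dX_t = a(t) dt + b(t) dB_t, the quadratic variation is <X>_t = int_0^t b(s)^2 ds (the drift term does not contribute). Here b(s) = -2*s/3, so
  b(s)^2 = 4*s^2/9.
Integrating from 0 to t:
  <X>_t = int_0^t (4*s^2/9) ds = 4*t^3/27.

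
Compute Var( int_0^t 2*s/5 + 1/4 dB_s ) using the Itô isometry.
Var = t*(64*t^2 + 120*t + 75)/1200

The Itô integral of a deterministic integrand f(s) has mean 0 because each increment f(s) * (B_{s+ds} - B_s) has mean 0. By the Itô isometry:
  Var( int_0^t f(s) dB_s ) = E[ (int_0^t f(s) dB_s)^2 ] = int_0^t f(s)^2 ds.
Here f(s) = 2*s/5 + 1/4, so f(s)^2 = (8*s + 5)^2/400. Integrate:
  int_0^t ((8*s + 5)^2/400) ds = t*(64*t^2 + 120*t + 75)/1200.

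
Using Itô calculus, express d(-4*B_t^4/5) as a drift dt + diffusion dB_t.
d(-4*B_t^4/5) = (-24*B_t^2/5) dt + (-16*B_t^3/5) dB_t

Itô's formula for f(B_t) gives d f(B_t) = f'(B_t) dB_t + (1/2) f''(B_t) dt. Compute derivatives of f(x) = -4*x^4/5:
  f'(x)  = -16*x^3/5
  f''(x) = -48*x^2/5
Substitute x = B_t and multiply the f'' term by 1/2:
  drift     = (1/2) * (-48*x^2/5) evaluated at B_t = -24*B_t^2/5
  diffusion = (-16*x^3/5) evaluated at B_t = -16*B_t^3/5
Therefore d(-4*B_t^4/5) = (-24*B_t^2/5) dt + (-16*B_t^3/5) dB_t.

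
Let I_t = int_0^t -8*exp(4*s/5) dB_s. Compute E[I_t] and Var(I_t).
E[I_t] = 0; Var(I_t) = 40*exp(8*t/5) - 40

The Itô integral of a deterministic integrand f(s) has mean 0 because each increment f(s) * (B_{s+ds} - B_s) has mean 0. By the Itô isometry:
  Var( int_0^t f(s) dB_s ) = E[ (int_0^t f(s) dB_s)^2 ] = int_0^t f(s)^2 ds.
Here f(s) = -8*exp(4*s/5), so f(s)^2 = 64*exp(8*s/5). Integrate:
  int_0^t (64*exp(8*s/5)) ds = 40*exp(8*t/5) - 40.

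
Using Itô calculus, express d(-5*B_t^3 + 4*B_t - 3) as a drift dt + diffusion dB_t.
d(-5*B_t^3 + 4*B_t - 3) = (-15*B_t) dt + (4 - 15*B_t^2) dB_t

Itô's formula for f(B_t) gives d f(B_t) = f'(B_t) dB_t + (1/2) f''(B_t) dt. Compute derivatives of f(x) = -5*x^3 + 4*x - 3:
  f'(x)  = 4 - 15*x^2
  f''(x) = -30*x
Substitute x = B_t and multiply the f'' term by 1/2:
  drift     = (1/2) * (-30*x) evaluated at B_t = -15*B_t
  diffusion = (4 - 15*x^2) evaluated at B_t = 4 - 15*B_t^2
Therefore d(-5*B_t^3 + 4*B_t - 3) = (-15*B_t) dt + (4 - 15*B_t^2) dB_t.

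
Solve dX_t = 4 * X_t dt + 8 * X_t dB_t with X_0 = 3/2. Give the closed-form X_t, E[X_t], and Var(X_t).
X_t = 3/2 * exp((-28) t + (8) B_t); E[X_t] = 3*exp(4*t)/2; Var(X_t) = 9*(exp(64*t) - 1)*exp(8*t)/4

For GBM dX = mu X dt + sigma X dB with X_0 = x_0, apply Itô to Y = log X: dY = (mu - sigma^2/2) dt + sigma dB, so Y_t = log(x_0) + (mu - sigma^2/2) t + sigma B_t and hence X_t = x_0 * exp((mu - sigma^2/2) t + sigma B_t).
With mu = 4, sigma = 8, x_0 = 3/2, this gives:
  X_t = 3/2 * exp((-28) * t + (8) * B_t).
Since sigma*B_t ~ Normal(0, sigma^2 t), E[exp(sigma*B_t)] = exp(sigma^2 t / 2); so E[X_t] = x_0 * exp((mu - sigma^2/2) t) * exp(sigma^2 t / 2) = x_0 * exp(mu t) = 3*exp(4*t)/2.
Var(X_t) = E[X_t^2] - (E[X_t])^2 = x_0^2 * exp(2 mu t) * (exp(sigma^2 t) - 1) = 9*(exp(64*t) - 1)*exp(8*t)/4.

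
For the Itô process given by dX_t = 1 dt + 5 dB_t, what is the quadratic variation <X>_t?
<X>_t = 25*t

For an Itô process dX_t = a(t) dt + b(t) dB_t, the quadratic variation is <X>_t = int_0^t b(s)^2 ds (the drift term does not contribute). Here b(s) = 5, so
  b(s)^2 = 25.
Integrating from 0 to t:
  <X>_t = int_0^t (25) ds = 25*t.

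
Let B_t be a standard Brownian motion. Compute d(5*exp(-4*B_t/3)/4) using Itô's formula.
d(5*exp(-4*B_t/3)/4) = (10*exp(-4*B_t/3)/9) dt + (-5*exp(-4*B_t/3)/3) dB_t

Itô's formula for f(B_t) gives d f(B_t) = f'(B_t) dB_t + (1/2) f''(B_t) dt. Compute derivatives of f(x) = 5*exp(-4*x/3)/4:
  f'(x)  = -5*exp(-4*x/3)/3
  f''(x) = 20*exp(-4*x/3)/9
Substitute x = B_t and multiply the f'' term by 1/2:
  drift     = (1/2) * (20*exp(-4*x/3)/9) evaluated at B_t = 10*exp(-4*B_t/3)/9
  diffusion = (-5*exp(-4*x/3)/3) evaluated at B_t = -5*exp(-4*B_t/3)/3
Therefore d(5*exp(-4*B_t/3)/4) = (10*exp(-4*B_t/3)/9) dt + (-5*exp(-4*B_t/3)/3) dB_t.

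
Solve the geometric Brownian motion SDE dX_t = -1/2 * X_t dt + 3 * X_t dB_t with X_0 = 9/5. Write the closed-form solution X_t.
X_t = 9/5 * exp((-5) * t + (3) * B_t)

For GBM dX = mu X dt + sigma X dB with X_0 = x_0, apply Itô to Y = log X: dY = (mu - sigma^2/2) dt + sigma dB, so Y_t = log(x_0) + (mu - sigma^2/2) t + sigma B_t and hence X_t = x_0 * exp((mu - sigma^2/2) t + sigma B_t).
With mu = -1/2, sigma = 3, x_0 = 9/5, this gives:
  X_t = 9/5 * exp((-5) * t + (3) * B_t).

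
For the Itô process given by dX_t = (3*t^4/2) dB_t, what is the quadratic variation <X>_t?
<X>_t = t^9/4

For an Itô process dX_t = a(t) dt + b(t) dB_t, the quadratic variation is <X>_t = int_0^t b(s)^2 ds (the drift term does not contribute). Here b(s) = 3*s^4/2, so
  b(s)^2 = 9*s^8/4.
Integrating from 0 to t:
  <X>_t = int_0^t (9*s^8/4) ds = t^9/4.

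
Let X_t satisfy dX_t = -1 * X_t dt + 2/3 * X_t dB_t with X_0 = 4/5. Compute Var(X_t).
Var(X_t) = (16*exp(4*t/9) - 16)*exp(-2*t)/25

For GBM dX = mu X dt + sigma X dB with X_0 = x_0, apply Itô to Y = log X: dY = (mu - sigma^2/2) dt + sigma dB, so Y_t = log(x_0) + (mu - sigma^2/2) t + sigma B_t and hence X_t = x_0 * exp((mu - sigma^2/2) t + sigma B_t).
With mu = -1, sigma = 2/3, x_0 = 4/5, this gives:
  X_t = 4/5 * exp((-11/9) * t + (2/3) * B_t).
Since sigma*B_t ~ Normal(0, sigma^2 t), E[exp(sigma*B_t)] = exp(sigma^2 t / 2); so E[X_t] = x_0 * exp((mu - sigma^2/2) t) * exp(sigma^2 t / 2) = x_0 * exp(mu t) = 4*exp(-t)/5.
Var(X_t) = E[X_t^2] - (E[X_t])^2 = x_0^2 * exp(2 mu t) * (exp(sigma^2 t) - 1) = (16*exp(4*t/9) - 16)*exp(-2*t)/25.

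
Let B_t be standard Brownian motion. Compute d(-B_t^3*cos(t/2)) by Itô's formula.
d(-B_t^3*cos(t/2)) = (B_t*(B_t^2*sin(t/2) - 6*cos(t/2))/2) dt + (-3*B_t^2*cos(t/2)) dB_t

Itô's formula for f(t, x): d f(t, B_t) = (f_t + (1/2) f_xx) dt + f_x dB_t. Compute partials of f(t, x) = -x^3*cos(t/2):
  f_t(t,x)  = x^3*sin(t/2)/2
  f_x(t,x)  = -3*x^2*cos(t/2)
  f_xx(t,x) = -6*x*cos(t/2)
Assemble drift = f_t + (1/2) f_xx = x*(x^2*sin(t/2) - 6*cos(t/2))/2 and diffusion = f_x = -3*x^2*cos(t/2). Substituting x = B_t:
  d(-B_t^3*cos(t/2)) = (B_t*(B_t^2*sin(t/2) - 6*cos(t/2))/2) dt + (-3*B_t^2*cos(t/2)) dB_t.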